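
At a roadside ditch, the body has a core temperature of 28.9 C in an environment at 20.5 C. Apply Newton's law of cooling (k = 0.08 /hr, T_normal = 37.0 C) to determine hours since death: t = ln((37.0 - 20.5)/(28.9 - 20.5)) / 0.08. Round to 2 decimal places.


Using Newton's law of cooling:
t = ln((T_normal - T_ambient) / (T_body - T_ambient)) / k
T_normal - T_ambient = 16.5
T_body - T_ambient = 8.4
Ratio = 1.964286
ln(ratio) = 0.675129
t = 0.675129 / 0.08 = 8.44 hours

8.44


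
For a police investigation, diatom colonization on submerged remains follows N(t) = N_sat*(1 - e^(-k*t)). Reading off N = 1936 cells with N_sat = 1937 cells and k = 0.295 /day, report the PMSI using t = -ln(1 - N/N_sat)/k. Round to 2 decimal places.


PMSI from diatom colonization curve:
N / N_sat = 1936 / 1937 = 0.999484
1 - N/N_sat = 0.000516
ln(1 - N/N_sat) = -7.569404
t = -ln(1 - N/N_sat) / k = -(-7.569404) / 0.295 = 25.66 days

25.66


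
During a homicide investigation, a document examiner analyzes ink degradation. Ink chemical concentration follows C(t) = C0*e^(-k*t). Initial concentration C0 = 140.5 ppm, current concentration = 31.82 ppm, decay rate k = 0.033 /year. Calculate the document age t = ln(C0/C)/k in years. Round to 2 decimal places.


Document age estimation:
C0/C = 140.5 / 31.82 = 4.415462
ln(C0/C) = 1.485112
t = 1.485112 / 0.033 = 45.00 years

45.00


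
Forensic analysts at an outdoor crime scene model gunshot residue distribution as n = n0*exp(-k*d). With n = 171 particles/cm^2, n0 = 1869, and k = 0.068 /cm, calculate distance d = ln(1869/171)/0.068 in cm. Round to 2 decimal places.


GSR distance calculation:
n0/n = 1869 / 171 = 10.929825
ln(n0/n) = 2.391495
d = 2.391495 / 0.068 = 35.17 cm

35.17


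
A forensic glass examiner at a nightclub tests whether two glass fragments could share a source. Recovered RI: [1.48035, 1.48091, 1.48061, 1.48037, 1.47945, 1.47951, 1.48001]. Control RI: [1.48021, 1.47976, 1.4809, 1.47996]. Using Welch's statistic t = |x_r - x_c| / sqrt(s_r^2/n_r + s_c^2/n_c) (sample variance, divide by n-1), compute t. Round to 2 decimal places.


Welch's t-criterion for glass RI comparison:
Recovered mean = sum / n_r = 10.36121 / 7 = 1.4801729
Control mean = sum / n_c = 5.92083 / 4 = 1.4802075
Recovered sample variance s_r^2 = 2.98857e-07
Control sample variance s_c^2 = 2.47025e-07
Welch SE (unpooled) = sqrt(s_r^2/n_r + s_c^2/n_c) = sqrt(4.26939e-08 + 6.17563e-08) = sqrt(1.0445e-07) = 0.000323187
|mean_r - mean_c| = 3.46429e-05
t = 3.46429e-05 / 0.000323187 = 0.11

0.11


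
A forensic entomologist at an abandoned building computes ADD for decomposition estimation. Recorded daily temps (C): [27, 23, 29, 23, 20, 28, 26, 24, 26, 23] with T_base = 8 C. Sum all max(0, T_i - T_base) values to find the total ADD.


Computing ADD day by day:
Day 1: max(0, 27 - 8) = 19
Day 2: max(0, 23 - 8) = 15
Day 3: max(0, 29 - 8) = 21
Day 4: max(0, 23 - 8) = 15
Day 5: max(0, 20 - 8) = 12
Day 6: max(0, 28 - 8) = 20
Day 7: max(0, 26 - 8) = 18
Day 8: max(0, 24 - 8) = 16
Day 9: max(0, 26 - 8) = 18
Day 10: max(0, 23 - 8) = 15
Total ADD = 169

169


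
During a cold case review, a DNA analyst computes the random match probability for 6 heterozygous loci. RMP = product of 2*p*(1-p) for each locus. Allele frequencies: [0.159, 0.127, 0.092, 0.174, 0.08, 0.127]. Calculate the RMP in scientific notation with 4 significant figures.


Computing RMP for 6 loci:
Locus 1: 2 * 0.159 * 0.841 = 0.267438
Locus 2: 2 * 0.127 * 0.873 = 0.221742
Locus 3: 2 * 0.092 * 0.908 = 0.167072
Locus 4: 2 * 0.174 * 0.826 = 0.287448
Locus 5: 2 * 0.08 * 0.92 = 0.1472
Locus 6: 2 * 0.127 * 0.873 = 0.221742
RMP = 9.296e-05

9.296e-05


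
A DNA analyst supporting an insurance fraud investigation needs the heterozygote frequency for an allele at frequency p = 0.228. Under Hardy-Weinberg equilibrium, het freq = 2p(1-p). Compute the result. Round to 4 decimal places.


Hardy-Weinberg heterozygote frequency:
q = 1 - p = 1 - 0.228 = 0.772
2pq = 2 * 0.228 * 0.772 = 0.3520

0.3520


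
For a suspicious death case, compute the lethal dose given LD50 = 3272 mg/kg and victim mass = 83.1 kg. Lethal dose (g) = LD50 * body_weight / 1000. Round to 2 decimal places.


Lethal dose calculation:
Lethal dose = LD50 * body_weight / 1000
= 3272 * 83.1 / 1000
= 271903.2 / 1000
= 271.90 g

271.90


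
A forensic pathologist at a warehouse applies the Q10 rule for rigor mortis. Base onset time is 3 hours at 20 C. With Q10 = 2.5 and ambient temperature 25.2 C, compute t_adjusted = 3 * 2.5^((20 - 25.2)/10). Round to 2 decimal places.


Rigor mortis time adjustment:
Exponent = (T_ref - T_actual) / 10 = (20 - 25.2) / 10 = -0.52
Q10 factor = 2.5^-0.52 = 0.62097
t_adjusted = 3 * 0.62097 = 1.86 hours

1.86


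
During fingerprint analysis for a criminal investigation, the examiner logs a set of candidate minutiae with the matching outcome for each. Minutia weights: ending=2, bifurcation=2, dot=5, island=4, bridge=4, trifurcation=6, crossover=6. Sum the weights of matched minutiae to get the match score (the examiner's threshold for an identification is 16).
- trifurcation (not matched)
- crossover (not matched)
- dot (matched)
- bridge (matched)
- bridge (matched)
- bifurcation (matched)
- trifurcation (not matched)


Weighted minutiae match score:
  trifurcation: not matched, +0
  crossover: not matched, +0
  dot: matched, +5 (running total 5)
  bridge: matched, +4 (running total 9)
  bridge: matched, +4 (running total 13)
  bifurcation: matched, +2 (running total 15)
  trifurcation: not matched, +0
Total score = 15
Threshold = 16; verdict = inconclusive

15


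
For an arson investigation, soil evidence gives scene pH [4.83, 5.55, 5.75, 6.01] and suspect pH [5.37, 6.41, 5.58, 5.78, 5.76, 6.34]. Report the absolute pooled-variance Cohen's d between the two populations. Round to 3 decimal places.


Pooled-variance Cohen's d for soil pH comparison:
Scene mean = 22.14 / 4 = 5.535
Suspect mean = 35.24 / 6 = 5.873333
Scene sample variance s_s^2 = 0.256367
Suspect sample variance s_c^2 = 0.173347
Pooled variance = ((n_s-1)*s_s^2 + (n_c-1)*s_c^2) / (n_s + n_c - 2) = 0.204479
Pooled SD = sqrt(0.204479) = 0.452194
Mean difference = -0.338333
|d| = |-0.338333| / 0.452194 = 0.748

0.748


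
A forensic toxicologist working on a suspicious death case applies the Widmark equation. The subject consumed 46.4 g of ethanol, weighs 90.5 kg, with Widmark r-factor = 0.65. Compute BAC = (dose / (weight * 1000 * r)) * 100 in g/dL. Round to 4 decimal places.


Applying the Widmark formula:
BAC = (dose_g / (body_wt * 1000 * r)) * 100
Denominator = 90.5 * 1000 * 0.65 = 58825
BAC = (46.4 / 58825) * 100
BAC = 0.0789 g/dL

0.0789


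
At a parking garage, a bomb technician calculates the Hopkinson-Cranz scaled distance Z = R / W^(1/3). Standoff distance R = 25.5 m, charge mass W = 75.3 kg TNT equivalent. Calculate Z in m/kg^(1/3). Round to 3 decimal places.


Scaled distance calculation:
W^(1/3) = 75.3^(1/3) = 4.222779
Z = R / W^(1/3) = 25.5 / 4.222779
Z = 6.039 m/kg^(1/3)

6.039


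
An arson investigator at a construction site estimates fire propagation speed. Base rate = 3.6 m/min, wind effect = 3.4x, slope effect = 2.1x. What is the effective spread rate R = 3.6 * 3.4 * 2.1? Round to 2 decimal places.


Fire spread rate calculation:
R = R0 * wind_factor * slope_factor
= 3.6 * 3.4 * 2.1
= 12.24 * 2.1
= 25.70 m/min

25.70


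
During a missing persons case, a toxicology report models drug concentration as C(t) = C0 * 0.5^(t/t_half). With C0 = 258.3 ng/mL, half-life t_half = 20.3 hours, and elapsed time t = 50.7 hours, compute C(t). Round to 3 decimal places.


Drug concentration decay:
Number of half-lives = t / t_half = 50.7 / 20.3 = 2.497537
Decay factor = 0.5^2.497537 = 0.17707875
C(t) = 258.3 * 0.17707875 = 45.739 ng/mL

45.739


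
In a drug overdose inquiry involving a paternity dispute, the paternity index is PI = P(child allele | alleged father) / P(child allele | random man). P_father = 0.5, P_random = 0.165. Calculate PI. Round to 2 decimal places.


Paternity Index calculation:
PI = P(allele|father) / P(allele|random)
PI = 0.5 / 0.165
PI = 3.03

3.03


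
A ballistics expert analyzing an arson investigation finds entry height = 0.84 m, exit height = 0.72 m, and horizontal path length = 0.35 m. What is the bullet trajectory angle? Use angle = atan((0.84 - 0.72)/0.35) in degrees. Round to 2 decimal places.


Bullet trajectory angle:
Height difference = 0.84 - 0.72 = 0.12 m
angle = atan(0.12 / 0.35)
angle = atan(0.342857)
angle = 18.92 degrees

18.92


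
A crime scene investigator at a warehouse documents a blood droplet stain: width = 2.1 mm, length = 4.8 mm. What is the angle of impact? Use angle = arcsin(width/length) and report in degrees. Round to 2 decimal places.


Blood spatter impact angle calculation:
width / length = 2.1 / 4.8 = 0.4375
angle = arcsin(0.4375)
angle = 25.94 degrees

25.94


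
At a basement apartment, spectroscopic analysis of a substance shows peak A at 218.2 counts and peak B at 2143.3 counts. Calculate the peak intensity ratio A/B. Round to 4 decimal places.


Spectral peak ratio:
Peak A = 218.2 counts
Peak B = 2143.3 counts
Ratio = 218.2 / 2143.3 = 0.1018

0.1018


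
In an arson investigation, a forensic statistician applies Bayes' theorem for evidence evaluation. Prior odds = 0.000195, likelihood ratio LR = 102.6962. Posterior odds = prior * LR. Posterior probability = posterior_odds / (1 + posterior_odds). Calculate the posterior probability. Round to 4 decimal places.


Bayesian evidence evaluation:
Posterior odds = prior_odds * LR = 0.000195 * 102.6962 = 0.02002576
Posterior probability = posterior_odds / (1 + posterior_odds)
= 0.02002576 / (1 + 0.02002576)
= 0.02002576 / 1.02002576
= 0.0196

0.0196


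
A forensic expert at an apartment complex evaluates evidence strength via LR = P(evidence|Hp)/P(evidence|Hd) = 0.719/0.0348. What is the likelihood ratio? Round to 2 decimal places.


Likelihood ratio calculation:
LR = P(E|Hp) / P(E|Hd)
LR = 0.719 / 0.0348
LR = 20.66

20.66


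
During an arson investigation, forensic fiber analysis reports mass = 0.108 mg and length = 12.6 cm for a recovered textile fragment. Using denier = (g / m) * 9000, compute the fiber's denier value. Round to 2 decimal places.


Denier calculation:
Mass in grams = 0.108 mg / 1000 = 0.000108 g
Length in meters = 12.6 cm / 100 = 0.126 m
Linear density = mass / length = 0.000108 / 0.126 = 0.00085714 g/m
Denier = (g/m) * 9000 = 0.00085714 * 9000 = 7.71

7.71


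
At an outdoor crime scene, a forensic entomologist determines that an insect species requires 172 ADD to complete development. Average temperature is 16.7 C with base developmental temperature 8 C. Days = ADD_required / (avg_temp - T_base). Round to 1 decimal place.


Insect development time:
Effective temperature = avg_temp - T_base = 16.7 - 8 = 8.7 C
Days = ADD / effective_temp = 172 / 8.7 = 19.8 days

19.8


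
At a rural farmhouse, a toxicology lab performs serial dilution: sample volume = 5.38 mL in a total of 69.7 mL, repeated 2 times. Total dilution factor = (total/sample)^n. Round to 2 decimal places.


Dilution factor calculation:
Single dilution = V_total / V_sample = 69.7 / 5.38 ≈ 12.95539
Number of dilutions = 2
Total DF = (69.7 / 5.38)^2 (full precision, rounded at the end) = 167.84

167.84


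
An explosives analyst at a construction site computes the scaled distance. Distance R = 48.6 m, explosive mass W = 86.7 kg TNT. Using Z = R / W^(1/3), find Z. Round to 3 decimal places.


Scaled distance calculation:
W^(1/3) = 86.7^(1/3) = 4.425949
Z = R / W^(1/3) = 48.6 / 4.425949
Z = 10.981 m/kg^(1/3)

10.981


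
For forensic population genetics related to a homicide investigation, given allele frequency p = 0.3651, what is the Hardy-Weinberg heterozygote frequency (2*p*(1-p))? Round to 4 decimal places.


Hardy-Weinberg heterozygote frequency:
q = 1 - p = 1 - 0.3651 = 0.6349
2pq = 2 * 0.3651 * 0.6349 = 0.4636

0.4636


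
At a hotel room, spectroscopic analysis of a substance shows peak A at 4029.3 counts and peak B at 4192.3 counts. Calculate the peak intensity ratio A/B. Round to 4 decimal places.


Spectral peak ratio:
Peak A = 4029.3 counts
Peak B = 4192.3 counts
Ratio = 4029.3 / 4192.3 = 0.9611

0.9611


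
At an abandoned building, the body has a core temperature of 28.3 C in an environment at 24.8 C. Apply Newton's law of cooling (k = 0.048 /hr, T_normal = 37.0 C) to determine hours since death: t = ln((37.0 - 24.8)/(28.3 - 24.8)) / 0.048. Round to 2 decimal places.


Using Newton's law of cooling:
t = ln((T_normal - T_ambient) / (T_body - T_ambient)) / k
T_normal - T_ambient = 12.2
T_body - T_ambient = 3.5
Ratio = 3.485714
ln(ratio) = 1.248673
t = 1.248673 / 0.048 = 26.01 hours

26.01


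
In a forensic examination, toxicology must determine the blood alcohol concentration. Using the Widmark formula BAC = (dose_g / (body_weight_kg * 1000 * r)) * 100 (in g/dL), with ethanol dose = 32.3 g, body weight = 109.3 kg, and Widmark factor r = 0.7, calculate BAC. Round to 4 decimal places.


Applying the Widmark formula:
BAC = (dose_g / (body_wt * 1000 * r)) * 100
Denominator = 109.3 * 1000 * 0.7 = 76510
BAC = (32.3 / 76510) * 100
BAC = 0.0422 g/dL

0.0422


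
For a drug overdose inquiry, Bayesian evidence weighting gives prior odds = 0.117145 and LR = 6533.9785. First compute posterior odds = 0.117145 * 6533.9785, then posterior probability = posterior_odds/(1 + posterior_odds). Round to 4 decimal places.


Bayesian evidence evaluation:
Posterior odds = prior_odds * LR = 0.117145 * 6533.9785 = 765.4229
Posterior probability = posterior_odds / (1 + posterior_odds)
= 765.4229 / (1 + 765.4229)
= 765.4229 / 766.4229
= 0.9987

0.9987


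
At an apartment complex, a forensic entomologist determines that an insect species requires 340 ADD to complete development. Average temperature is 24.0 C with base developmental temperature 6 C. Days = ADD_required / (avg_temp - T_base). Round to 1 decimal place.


Insect development time:
Effective temperature = avg_temp - T_base = 24.0 - 6 = 18.0 C
Days = ADD / effective_temp = 340 / 18.0 = 18.9 days

18.9


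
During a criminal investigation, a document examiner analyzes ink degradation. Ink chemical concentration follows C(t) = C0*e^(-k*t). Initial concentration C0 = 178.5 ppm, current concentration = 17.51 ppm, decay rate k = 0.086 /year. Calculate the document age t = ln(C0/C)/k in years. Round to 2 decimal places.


Document age estimation:
C0/C = 178.5 / 17.51 = 10.194175
ln(C0/C) = 2.321816
t = 2.321816 / 0.086 = 27.00 years

27.00


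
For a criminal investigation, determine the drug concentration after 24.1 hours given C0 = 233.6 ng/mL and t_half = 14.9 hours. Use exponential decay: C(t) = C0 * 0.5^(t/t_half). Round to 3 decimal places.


Drug concentration decay:
Number of half-lives = t / t_half = 24.1 / 14.9 = 1.61745
Decay factor = 0.5^1.61745 = 0.32591101
C(t) = 233.6 * 0.32591101 = 76.133 ng/mL

76.133


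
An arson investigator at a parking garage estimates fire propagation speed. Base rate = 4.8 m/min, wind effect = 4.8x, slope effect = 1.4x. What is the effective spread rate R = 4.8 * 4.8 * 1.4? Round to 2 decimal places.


Fire spread rate calculation:
R = R0 * wind_factor * slope_factor
= 4.8 * 4.8 * 1.4
= 23.04 * 1.4
= 32.26 m/min

32.26


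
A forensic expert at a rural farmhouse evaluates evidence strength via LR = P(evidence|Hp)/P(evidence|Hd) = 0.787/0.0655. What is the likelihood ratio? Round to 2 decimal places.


Likelihood ratio calculation:
LR = P(E|Hp) / P(E|Hd)
LR = 0.787 / 0.0655
LR = 12.02

12.02


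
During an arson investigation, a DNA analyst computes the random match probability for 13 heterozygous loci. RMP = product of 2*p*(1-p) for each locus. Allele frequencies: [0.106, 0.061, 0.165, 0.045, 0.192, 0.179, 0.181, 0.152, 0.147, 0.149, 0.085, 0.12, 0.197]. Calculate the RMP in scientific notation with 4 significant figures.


Computing RMP for 13 loci:
Locus 1: 2 * 0.106 * 0.894 = 0.189528
Locus 2: 2 * 0.061 * 0.939 = 0.114558
Locus 3: 2 * 0.165 * 0.835 = 0.27555
Locus 4: 2 * 0.045 * 0.955 = 0.08595
Locus 5: 2 * 0.192 * 0.808 = 0.310272
Locus 6: 2 * 0.179 * 0.821 = 0.293918
Locus 7: 2 * 0.181 * 0.819 = 0.296478
Locus 8: 2 * 0.152 * 0.848 = 0.257792
Locus 9: 2 * 0.147 * 0.853 = 0.250782
Locus 10: 2 * 0.149 * 0.851 = 0.253598
Locus 11: 2 * 0.085 * 0.915 = 0.15555
Locus 12: 2 * 0.12 * 0.88 = 0.2112
Locus 13: 2 * 0.197 * 0.803 = 0.316382
RMP = 2.369e-09

2.369e-09


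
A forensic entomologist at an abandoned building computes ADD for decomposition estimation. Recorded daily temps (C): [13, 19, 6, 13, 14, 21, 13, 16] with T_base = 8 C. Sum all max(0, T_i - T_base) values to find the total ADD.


Computing ADD day by day:
Day 1: max(0, 13 - 8) = 5
Day 2: max(0, 19 - 8) = 11
Day 3: max(0, 6 - 8) = 0
Day 4: max(0, 13 - 8) = 5
Day 5: max(0, 14 - 8) = 6
Day 6: max(0, 21 - 8) = 13
Day 7: max(0, 13 - 8) = 5
Day 8: max(0, 16 - 8) = 8
Total ADD = 53

53


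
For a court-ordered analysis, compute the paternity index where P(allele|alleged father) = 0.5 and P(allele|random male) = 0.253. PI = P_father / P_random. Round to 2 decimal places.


Paternity Index calculation:
PI = P(allele|father) / P(allele|random)
PI = 0.5 / 0.253
PI = 1.98

1.98


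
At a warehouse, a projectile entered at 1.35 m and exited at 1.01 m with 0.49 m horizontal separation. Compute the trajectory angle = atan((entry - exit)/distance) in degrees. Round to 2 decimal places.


Bullet trajectory angle:
Height difference = 1.35 - 1.01 = 0.34 m
angle = atan(0.34 / 0.49)
angle = atan(0.693878)
angle = 34.76 degrees

34.76


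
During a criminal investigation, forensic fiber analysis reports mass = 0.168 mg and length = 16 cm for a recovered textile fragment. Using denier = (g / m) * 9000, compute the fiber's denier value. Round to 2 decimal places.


Denier calculation:
Mass in grams = 0.168 mg / 1000 = 0.000168 g
Length in meters = 16 cm / 100 = 0.16 m
Linear density = mass / length = 0.000168 / 0.16 = 0.00105 g/m
Denier = (g/m) * 9000 = 0.00105 * 9000 = 9.45

9.45


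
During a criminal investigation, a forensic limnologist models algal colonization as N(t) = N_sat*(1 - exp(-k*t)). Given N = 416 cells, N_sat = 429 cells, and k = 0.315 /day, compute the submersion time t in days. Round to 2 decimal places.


PMSI from diatom colonization curve:
N / N_sat = 416 / 429 = 0.969697
1 - N/N_sat = 0.030303
ln(1 - N/N_sat) = -3.496509
t = -ln(1 - N/N_sat) / k = -(-3.496509) / 0.315 = 11.10 days

11.10


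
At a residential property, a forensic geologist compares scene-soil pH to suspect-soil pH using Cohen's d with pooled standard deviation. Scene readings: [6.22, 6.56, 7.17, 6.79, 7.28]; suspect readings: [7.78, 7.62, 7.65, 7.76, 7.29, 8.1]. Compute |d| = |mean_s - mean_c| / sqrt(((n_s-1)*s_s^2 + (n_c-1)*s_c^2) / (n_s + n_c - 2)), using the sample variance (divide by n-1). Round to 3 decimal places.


Pooled-variance Cohen's d for soil pH comparison:
Scene mean = 34.02 / 5 = 6.804
Suspect mean = 46.2 / 6 = 7.7
Scene sample variance s_s^2 = 0.19033
Suspect sample variance s_c^2 = 0.0694
Pooled variance = ((n_s-1)*s_s^2 + (n_c-1)*s_c^2) / (n_s + n_c - 2) = 0.123147
Pooled SD = sqrt(0.123147) = 0.350923
Mean difference = -0.896
|d| = |-0.896| / 0.350923 = 2.553

2.553


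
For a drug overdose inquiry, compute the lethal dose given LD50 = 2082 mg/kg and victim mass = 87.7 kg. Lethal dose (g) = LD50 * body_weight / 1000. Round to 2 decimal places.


Lethal dose calculation:
Lethal dose = LD50 * body_weight / 1000
= 2082 * 87.7 / 1000
= 182591.4 / 1000
= 182.59 g

182.59


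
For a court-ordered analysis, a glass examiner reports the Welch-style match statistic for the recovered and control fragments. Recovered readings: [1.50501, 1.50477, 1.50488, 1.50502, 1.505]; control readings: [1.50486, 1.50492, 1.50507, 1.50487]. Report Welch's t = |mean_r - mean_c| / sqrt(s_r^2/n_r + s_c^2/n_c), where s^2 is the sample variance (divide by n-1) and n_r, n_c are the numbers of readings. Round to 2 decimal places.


Welch's t-criterion for glass RI comparison:
Recovered mean = sum / n_r = 7.52468 / 5 = 1.504936
Control mean = sum / n_c = 6.01972 / 4 = 1.50493
Recovered sample variance s_r^2 = 1.183e-08
Control sample variance s_c^2 = 9.4e-09
Welch SE (unpooled) = sqrt(s_r^2/n_r + s_c^2/n_c) = sqrt(2.366e-09 + 2.35e-09) = sqrt(4.716e-09) = 6.86731e-05
|mean_r - mean_c| = 6e-06
t = 6e-06 / 6.86731e-05 = 0.09

0.09


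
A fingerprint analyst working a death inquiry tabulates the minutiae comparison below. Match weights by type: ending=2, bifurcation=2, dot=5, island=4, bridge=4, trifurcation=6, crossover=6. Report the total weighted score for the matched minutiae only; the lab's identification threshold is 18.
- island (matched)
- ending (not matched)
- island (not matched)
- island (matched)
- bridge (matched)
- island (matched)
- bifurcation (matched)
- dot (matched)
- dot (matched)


Weighted minutiae match score:
  island: matched, +4 (running total 4)
  ending: not matched, +0
  island: not matched, +0
  island: matched, +4 (running total 8)
  bridge: matched, +4 (running total 12)
  island: matched, +4 (running total 16)
  bifurcation: matched, +2 (running total 18)
  dot: matched, +5 (running total 23)
  dot: matched, +5 (running total 28)
Total score = 28
Threshold = 18; verdict = identification

28


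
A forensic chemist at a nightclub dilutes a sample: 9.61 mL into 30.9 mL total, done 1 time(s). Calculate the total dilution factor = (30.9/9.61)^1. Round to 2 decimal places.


Dilution factor calculation:
Single dilution = V_total / V_sample = 30.9 / 9.61 ≈ 3.215401
Number of dilutions = 1
Total DF = (30.9 / 9.61)^1 (full precision, rounded at the end) = 3.22

3.22


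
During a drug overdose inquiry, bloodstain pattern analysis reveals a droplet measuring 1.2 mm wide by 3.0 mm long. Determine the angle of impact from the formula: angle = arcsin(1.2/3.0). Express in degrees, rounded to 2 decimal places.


Blood spatter impact angle calculation:
width / length = 1.2 / 3.0 = 0.4
angle = arcsin(0.4)
angle = 23.58 degrees

23.58


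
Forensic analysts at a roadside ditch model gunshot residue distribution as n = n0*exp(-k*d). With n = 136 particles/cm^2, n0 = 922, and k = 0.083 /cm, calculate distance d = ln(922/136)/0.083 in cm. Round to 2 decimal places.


GSR distance calculation:
n0/n = 922 / 136 = 6.779412
ln(n0/n) = 1.91389
d = 1.91389 / 0.083 = 23.06 cm

23.06


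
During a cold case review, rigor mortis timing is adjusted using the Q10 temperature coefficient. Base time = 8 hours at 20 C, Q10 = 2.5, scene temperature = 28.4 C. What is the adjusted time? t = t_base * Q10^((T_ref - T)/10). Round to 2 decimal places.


Rigor mortis time adjustment:
Exponent = (T_ref - T_actual) / 10 = (20 - 28.4) / 10 = -0.84
Q10 factor = 2.5^-0.84 = 0.46316
t_adjusted = 8 * 0.46316 = 3.71 hours

3.71


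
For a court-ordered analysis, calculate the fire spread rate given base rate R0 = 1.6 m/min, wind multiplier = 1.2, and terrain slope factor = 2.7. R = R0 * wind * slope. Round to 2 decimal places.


Fire spread rate calculation:
R = R0 * wind_factor * slope_factor
= 1.6 * 1.2 * 2.7
= 1.92 * 2.7
= 5.18 m/min

5.18


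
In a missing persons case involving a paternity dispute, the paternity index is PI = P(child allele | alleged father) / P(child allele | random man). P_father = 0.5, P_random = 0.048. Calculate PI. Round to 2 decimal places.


Paternity Index calculation:
PI = P(allele|father) / P(allele|random)
PI = 0.5 / 0.048
PI = 10.42

10.42


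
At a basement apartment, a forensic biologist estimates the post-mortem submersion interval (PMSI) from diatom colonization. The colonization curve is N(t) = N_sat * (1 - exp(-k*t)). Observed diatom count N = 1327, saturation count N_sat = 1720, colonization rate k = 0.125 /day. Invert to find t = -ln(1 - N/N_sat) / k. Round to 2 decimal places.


PMSI from diatom colonization curve:
N / N_sat = 1327 / 1720 = 0.771512
1 - N/N_sat = 0.228488
ln(1 - N/N_sat) = -1.476272
t = -ln(1 - N/N_sat) / k = -(-1.476272) / 0.125 = 11.81 days

11.81


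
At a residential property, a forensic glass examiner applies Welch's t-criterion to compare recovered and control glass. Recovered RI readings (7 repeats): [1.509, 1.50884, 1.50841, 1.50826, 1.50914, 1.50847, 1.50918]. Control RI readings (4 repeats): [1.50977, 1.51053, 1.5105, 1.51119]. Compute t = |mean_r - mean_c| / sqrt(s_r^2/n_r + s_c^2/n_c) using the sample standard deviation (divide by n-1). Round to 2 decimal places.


Welch's t-criterion for glass RI comparison:
Recovered mean = sum / n_r = 10.5613 / 7 = 1.5087571
Control mean = sum / n_c = 6.04199 / 4 = 1.5104975
Recovered sample variance s_r^2 = 1.40224e-07
Control sample variance s_c^2 = 3.36625e-07
Welch SE (unpooled) = sqrt(s_r^2/n_r + s_c^2/n_c) = sqrt(2.0032e-08 + 8.41562e-08) = sqrt(1.04188e-07) = 0.000322782
|mean_r - mean_c| = 0.00174036
t = 0.00174036 / 0.000322782 = 5.39

5.39


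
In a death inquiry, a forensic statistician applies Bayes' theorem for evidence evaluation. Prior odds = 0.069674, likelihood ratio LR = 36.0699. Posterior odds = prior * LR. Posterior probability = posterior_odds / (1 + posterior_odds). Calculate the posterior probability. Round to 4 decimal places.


Bayesian evidence evaluation:
Posterior odds = prior_odds * LR = 0.069674 * 36.0699 = 2.513134
Posterior probability = posterior_odds / (1 + posterior_odds)
= 2.513134 / (1 + 2.513134)
= 2.513134 / 3.513134
= 0.7154

0.7154


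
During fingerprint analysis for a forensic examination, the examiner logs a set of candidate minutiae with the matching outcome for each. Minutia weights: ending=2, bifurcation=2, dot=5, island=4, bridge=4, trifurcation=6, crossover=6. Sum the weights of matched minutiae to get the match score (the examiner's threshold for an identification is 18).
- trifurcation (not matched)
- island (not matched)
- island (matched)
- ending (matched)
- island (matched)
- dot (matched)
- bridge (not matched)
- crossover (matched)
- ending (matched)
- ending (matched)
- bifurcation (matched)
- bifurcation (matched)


Weighted minutiae match score:
  trifurcation: not matched, +0
  island: not matched, +0
  island: matched, +4 (running total 4)
  ending: matched, +2 (running total 6)
  island: matched, +4 (running total 10)
  dot: matched, +5 (running total 15)
  bridge: not matched, +0
  crossover: matched, +6 (running total 21)
  ending: matched, +2 (running total 23)
  ending: matched, +2 (running total 25)
  bifurcation: matched, +2 (running total 27)
  bifurcation: matched, +2 (running total 29)
Total score = 29
Threshold = 18; verdict = identification

29


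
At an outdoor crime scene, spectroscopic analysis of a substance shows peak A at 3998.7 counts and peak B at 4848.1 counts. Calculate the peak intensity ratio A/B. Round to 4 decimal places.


Spectral peak ratio:
Peak A = 3998.7 counts
Peak B = 4848.1 counts
Ratio = 3998.7 / 4848.1 = 0.8248

0.8248


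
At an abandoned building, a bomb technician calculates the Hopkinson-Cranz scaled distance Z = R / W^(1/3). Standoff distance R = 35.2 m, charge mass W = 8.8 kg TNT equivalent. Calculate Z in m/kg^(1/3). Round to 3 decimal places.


Scaled distance calculation:
W^(1/3) = 8.8^(1/3) = 2.06456
Z = R / W^(1/3) = 35.2 / 2.06456
Z = 17.050 m/kg^(1/3)

17.050


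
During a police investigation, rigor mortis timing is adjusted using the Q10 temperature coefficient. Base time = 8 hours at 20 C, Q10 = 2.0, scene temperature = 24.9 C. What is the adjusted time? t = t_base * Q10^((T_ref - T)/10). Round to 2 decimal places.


Rigor mortis time adjustment:
Exponent = (T_ref - T_actual) / 10 = (20 - 24.9) / 10 = -0.49
Q10 factor = 2.0^-0.49 = 0.71203
t_adjusted = 8 * 0.71203 = 5.70 hours

5.70


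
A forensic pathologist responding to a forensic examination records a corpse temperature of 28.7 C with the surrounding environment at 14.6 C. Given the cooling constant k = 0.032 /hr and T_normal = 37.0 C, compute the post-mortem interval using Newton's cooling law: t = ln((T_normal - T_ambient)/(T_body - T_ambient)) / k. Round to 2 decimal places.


Using Newton's law of cooling:
t = ln((T_normal - T_ambient) / (T_body - T_ambient)) / k
T_normal - T_ambient = 22.4
T_body - T_ambient = 14.1
Ratio = 1.588652
ln(ratio) = 0.462886
t = 0.462886 / 0.032 = 14.47 hours

14.47


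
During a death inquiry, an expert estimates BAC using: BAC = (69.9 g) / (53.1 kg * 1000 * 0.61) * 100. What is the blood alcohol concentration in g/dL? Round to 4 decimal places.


Applying the Widmark formula:
BAC = (dose_g / (body_wt * 1000 * r)) * 100
Denominator = 53.1 * 1000 * 0.61 = 32391
BAC = (69.9 / 32391) * 100
BAC = 0.2158 g/dL

0.2158


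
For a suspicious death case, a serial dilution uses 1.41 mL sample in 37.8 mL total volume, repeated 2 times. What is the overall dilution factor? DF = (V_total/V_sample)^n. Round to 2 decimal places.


Dilution factor calculation:
Single dilution = V_total / V_sample = 37.8 / 1.41 ≈ 26.808511
Number of dilutions = 2
Total DF = (37.8 / 1.41)^2 (full precision, rounded at the end) = 718.70

718.70


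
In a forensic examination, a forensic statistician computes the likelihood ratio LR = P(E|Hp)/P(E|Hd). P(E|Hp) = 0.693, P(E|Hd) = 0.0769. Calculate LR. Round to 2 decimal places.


Likelihood ratio calculation:
LR = P(E|Hp) / P(E|Hd)
LR = 0.693 / 0.0769
LR = 9.01

9.01


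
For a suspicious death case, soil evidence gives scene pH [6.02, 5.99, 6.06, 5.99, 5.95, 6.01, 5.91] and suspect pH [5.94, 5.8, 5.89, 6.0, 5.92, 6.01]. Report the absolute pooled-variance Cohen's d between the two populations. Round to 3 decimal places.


Pooled-variance Cohen's d for soil pH comparison:
Scene mean = 41.93 / 7 = 5.99
Suspect mean = 35.56 / 6 = 5.926667
Scene sample variance s_s^2 = 0.002367
Suspect sample variance s_c^2 = 0.005987
Pooled variance = ((n_s-1)*s_s^2 + (n_c-1)*s_c^2) / (n_s + n_c - 2) = 0.004012
Pooled SD = sqrt(0.004012) = 0.06334
Mean difference = 0.063333
|d| = |0.063333| / 0.06334 = 1.000

1.000


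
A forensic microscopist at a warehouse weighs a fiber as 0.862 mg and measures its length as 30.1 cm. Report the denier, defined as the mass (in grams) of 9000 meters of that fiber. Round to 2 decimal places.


Denier calculation:
Mass in grams = 0.862 mg / 1000 = 0.000862 g
Length in meters = 30.1 cm / 100 = 0.301 m
Linear density = mass / length = 0.000862 / 0.301 = 0.00286379 g/m
Denier = (g/m) * 9000 = 0.00286379 * 9000 = 25.77

25.77


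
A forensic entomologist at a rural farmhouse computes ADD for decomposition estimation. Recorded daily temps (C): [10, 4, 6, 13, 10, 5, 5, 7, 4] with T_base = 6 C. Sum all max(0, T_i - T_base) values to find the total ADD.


Computing ADD day by day:
Day 1: max(0, 10 - 6) = 4
Day 2: max(0, 4 - 6) = 0
Day 3: max(0, 6 - 6) = 0
Day 4: max(0, 13 - 6) = 7
Day 5: max(0, 10 - 6) = 4
Day 6: max(0, 5 - 6) = 0
Day 7: max(0, 5 - 6) = 0
Day 8: max(0, 7 - 6) = 1
Day 9: max(0, 4 - 6) = 0
Total ADD = 16

16


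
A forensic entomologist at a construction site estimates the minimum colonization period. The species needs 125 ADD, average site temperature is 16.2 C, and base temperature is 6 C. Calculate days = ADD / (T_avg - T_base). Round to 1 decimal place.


Insect development time:
Effective temperature = avg_temp - T_base = 16.2 - 6 = 10.2 C
Days = ADD / effective_temp = 125 / 10.2 = 12.3 days

12.3


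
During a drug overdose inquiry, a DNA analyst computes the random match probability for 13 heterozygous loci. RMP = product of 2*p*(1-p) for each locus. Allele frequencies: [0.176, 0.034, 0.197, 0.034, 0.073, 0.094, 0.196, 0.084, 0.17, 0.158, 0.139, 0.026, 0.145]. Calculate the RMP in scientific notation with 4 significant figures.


Computing RMP for 13 loci:
Locus 1: 2 * 0.176 * 0.824 = 0.290048
Locus 2: 2 * 0.034 * 0.966 = 0.065688
Locus 3: 2 * 0.197 * 0.803 = 0.316382
Locus 4: 2 * 0.034 * 0.966 = 0.065688
Locus 5: 2 * 0.073 * 0.927 = 0.135342
Locus 6: 2 * 0.094 * 0.906 = 0.170328
Locus 7: 2 * 0.196 * 0.804 = 0.315168
Locus 8: 2 * 0.084 * 0.916 = 0.153888
Locus 9: 2 * 0.17 * 0.83 = 0.2822
Locus 10: 2 * 0.158 * 0.842 = 0.266072
Locus 11: 2 * 0.139 * 0.861 = 0.239358
Locus 12: 2 * 0.026 * 0.974 = 0.050648
Locus 13: 2 * 0.145 * 0.855 = 0.24795
RMP = 9.992e-11

9.992e-11


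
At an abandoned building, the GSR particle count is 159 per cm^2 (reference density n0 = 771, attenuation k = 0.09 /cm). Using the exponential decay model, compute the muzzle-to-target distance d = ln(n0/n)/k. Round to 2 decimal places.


GSR distance calculation:
n0/n = 771 / 159 = 4.849057
ln(n0/n) = 1.578784
d = 1.578784 / 0.09 = 17.54 cm

17.54


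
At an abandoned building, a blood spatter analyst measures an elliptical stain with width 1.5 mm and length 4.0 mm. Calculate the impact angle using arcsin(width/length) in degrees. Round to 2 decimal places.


Blood spatter impact angle calculation:
width / length = 1.5 / 4.0 = 0.375
angle = arcsin(0.375)
angle = 22.02 degrees

22.02


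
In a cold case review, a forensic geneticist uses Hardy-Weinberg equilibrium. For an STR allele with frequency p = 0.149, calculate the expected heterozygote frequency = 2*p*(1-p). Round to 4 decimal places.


Hardy-Weinberg heterozygote frequency:
q = 1 - p = 1 - 0.149 = 0.851
2pq = 2 * 0.149 * 0.851 = 0.2536

0.2536


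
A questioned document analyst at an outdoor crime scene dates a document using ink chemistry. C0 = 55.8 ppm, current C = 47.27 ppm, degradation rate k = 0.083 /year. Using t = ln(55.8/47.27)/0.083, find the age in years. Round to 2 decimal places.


Document age estimation:
C0/C = 55.8 / 47.27 = 1.180453
ln(C0/C) = 0.165898
t = 0.165898 / 0.083 = 2.00 years

2.00


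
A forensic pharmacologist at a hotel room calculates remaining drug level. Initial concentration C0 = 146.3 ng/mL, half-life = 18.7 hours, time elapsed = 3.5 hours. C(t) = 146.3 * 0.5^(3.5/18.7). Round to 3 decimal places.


Drug concentration decay:
Number of half-lives = t / t_half = 3.5 / 18.7 = 0.187166
Decay factor = 0.5^0.187166 = 0.8783294
C(t) = 146.3 * 0.8783294 = 128.500 ng/mL

128.500


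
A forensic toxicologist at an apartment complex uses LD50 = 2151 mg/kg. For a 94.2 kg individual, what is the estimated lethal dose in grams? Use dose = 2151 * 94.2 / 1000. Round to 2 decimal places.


Lethal dose calculation:
Lethal dose = LD50 * body_weight / 1000
= 2151 * 94.2 / 1000
= 202624.2 / 1000
= 202.62 g

202.62


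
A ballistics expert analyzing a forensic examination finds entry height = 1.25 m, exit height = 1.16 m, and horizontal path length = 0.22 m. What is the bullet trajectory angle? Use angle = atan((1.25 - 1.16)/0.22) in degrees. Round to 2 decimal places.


Bullet trajectory angle:
Height difference = 1.25 - 1.16 = 0.09 m
angle = atan(0.09 / 0.22)
angle = atan(0.409091)
angle = 22.25 degrees

22.25


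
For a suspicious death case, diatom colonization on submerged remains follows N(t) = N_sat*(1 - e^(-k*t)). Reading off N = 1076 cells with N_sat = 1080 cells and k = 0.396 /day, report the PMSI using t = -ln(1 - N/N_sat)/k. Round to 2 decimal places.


PMSI from diatom colonization curve:
N / N_sat = 1076 / 1080 = 0.996296
1 - N/N_sat = 0.003704
ln(1 - N/N_sat) = -5.598342
t = -ln(1 - N/N_sat) / k = -(-5.598342) / 0.396 = 14.14 days

14.14


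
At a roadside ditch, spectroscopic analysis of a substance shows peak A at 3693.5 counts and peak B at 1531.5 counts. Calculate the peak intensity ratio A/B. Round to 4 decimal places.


Spectral peak ratio:
Peak A = 3693.5 counts
Peak B = 1531.5 counts
Ratio = 3693.5 / 1531.5 = 2.4117

2.4117


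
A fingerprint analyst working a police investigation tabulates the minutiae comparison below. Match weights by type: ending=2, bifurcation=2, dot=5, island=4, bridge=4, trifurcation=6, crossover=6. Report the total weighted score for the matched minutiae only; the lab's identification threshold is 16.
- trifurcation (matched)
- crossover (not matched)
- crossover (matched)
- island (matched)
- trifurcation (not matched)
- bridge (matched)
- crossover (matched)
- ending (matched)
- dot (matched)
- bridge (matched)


Weighted minutiae match score:
  trifurcation: matched, +6 (running total 6)
  crossover: not matched, +0
  crossover: matched, +6 (running total 12)
  island: matched, +4 (running total 16)
  trifurcation: not matched, +0
  bridge: matched, +4 (running total 20)
  crossover: matched, +6 (running total 26)
  ending: matched, +2 (running total 28)
  dot: matched, +5 (running total 33)
  bridge: matched, +4 (running total 37)
Total score = 37
Threshold = 16; verdict = identification

37


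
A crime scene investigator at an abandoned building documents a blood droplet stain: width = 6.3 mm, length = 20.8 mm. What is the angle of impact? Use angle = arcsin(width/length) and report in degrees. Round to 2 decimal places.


Blood spatter impact angle calculation:
width / length = 6.3 / 20.8 = 0.302885
angle = arcsin(0.302885)
angle = 17.63 degrees

17.63


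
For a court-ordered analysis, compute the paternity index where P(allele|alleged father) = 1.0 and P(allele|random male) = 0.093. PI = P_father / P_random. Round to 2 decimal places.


Paternity Index calculation:
PI = P(allele|father) / P(allele|random)
PI = 1.0 / 0.093
PI = 10.75

10.75


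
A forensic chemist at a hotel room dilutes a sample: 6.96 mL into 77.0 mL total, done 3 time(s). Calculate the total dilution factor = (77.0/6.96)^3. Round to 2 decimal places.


Dilution factor calculation:
Single dilution = V_total / V_sample = 77.0 / 6.96 ≈ 11.063218
Number of dilutions = 3
Total DF = (77.0 / 6.96)^3 (full precision, rounded at the end) = 1354.08

1354.08


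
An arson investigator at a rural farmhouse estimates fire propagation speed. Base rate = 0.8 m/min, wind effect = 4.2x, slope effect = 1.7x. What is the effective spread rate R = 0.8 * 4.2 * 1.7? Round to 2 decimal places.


Fire spread rate calculation:
R = R0 * wind_factor * slope_factor
= 0.8 * 4.2 * 1.7
= 3.36 * 1.7
= 5.71 m/min

5.71


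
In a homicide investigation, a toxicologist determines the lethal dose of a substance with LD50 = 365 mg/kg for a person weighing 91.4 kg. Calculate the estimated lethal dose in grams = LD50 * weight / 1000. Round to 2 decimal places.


Lethal dose calculation:
Lethal dose = LD50 * body_weight / 1000
= 365 * 91.4 / 1000
= 33361 / 1000
= 33.36 g

33.36


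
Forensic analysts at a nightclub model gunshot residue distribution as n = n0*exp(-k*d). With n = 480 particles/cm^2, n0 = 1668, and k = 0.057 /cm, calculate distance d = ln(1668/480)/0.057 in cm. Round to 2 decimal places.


GSR distance calculation:
n0/n = 1668 / 480 = 3.475
ln(n0/n) = 1.245594
d = 1.245594 / 0.057 = 21.85 cm

21.85


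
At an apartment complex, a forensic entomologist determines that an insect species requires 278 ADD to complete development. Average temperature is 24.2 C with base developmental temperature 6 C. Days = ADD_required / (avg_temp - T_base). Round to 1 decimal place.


Insect development time:
Effective temperature = avg_temp - T_base = 24.2 - 6 = 18.2 C
Days = ADD / effective_temp = 278 / 18.2 = 15.3 days

15.3


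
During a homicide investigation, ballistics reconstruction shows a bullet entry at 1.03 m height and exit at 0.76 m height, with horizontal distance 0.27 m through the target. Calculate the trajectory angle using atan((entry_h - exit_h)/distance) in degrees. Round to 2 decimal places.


Bullet trajectory angle:
Height difference = 1.03 - 0.76 = 0.27 m
angle = atan(0.27 / 0.27)
angle = atan(1)
angle = 45.00 degrees

45.00


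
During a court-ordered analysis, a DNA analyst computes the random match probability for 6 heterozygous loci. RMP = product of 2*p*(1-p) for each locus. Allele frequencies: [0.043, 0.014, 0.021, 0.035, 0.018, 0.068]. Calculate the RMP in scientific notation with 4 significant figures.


Computing RMP for 6 loci:
Locus 1: 2 * 0.043 * 0.957 = 0.082302
Locus 2: 2 * 0.014 * 0.986 = 0.027608
Locus 3: 2 * 0.021 * 0.979 = 0.041118
Locus 4: 2 * 0.035 * 0.965 = 0.06755
Locus 5: 2 * 0.018 * 0.982 = 0.035352
Locus 6: 2 * 0.068 * 0.932 = 0.126752
RMP = 2.828e-08

2.828e-08
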